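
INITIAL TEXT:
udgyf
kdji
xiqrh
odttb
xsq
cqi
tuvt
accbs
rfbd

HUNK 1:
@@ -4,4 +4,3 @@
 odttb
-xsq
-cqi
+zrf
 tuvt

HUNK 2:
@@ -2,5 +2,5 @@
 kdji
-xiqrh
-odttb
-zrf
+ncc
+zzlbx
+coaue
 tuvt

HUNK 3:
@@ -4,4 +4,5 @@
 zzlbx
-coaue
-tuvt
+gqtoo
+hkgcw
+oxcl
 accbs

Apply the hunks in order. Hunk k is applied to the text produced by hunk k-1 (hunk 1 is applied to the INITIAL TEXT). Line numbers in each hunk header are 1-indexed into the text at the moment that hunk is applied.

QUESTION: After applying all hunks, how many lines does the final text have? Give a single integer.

Answer: 9

Derivation:
Hunk 1: at line 4 remove [xsq,cqi] add [zrf] -> 8 lines: udgyf kdji xiqrh odttb zrf tuvt accbs rfbd
Hunk 2: at line 2 remove [xiqrh,odttb,zrf] add [ncc,zzlbx,coaue] -> 8 lines: udgyf kdji ncc zzlbx coaue tuvt accbs rfbd
Hunk 3: at line 4 remove [coaue,tuvt] add [gqtoo,hkgcw,oxcl] -> 9 lines: udgyf kdji ncc zzlbx gqtoo hkgcw oxcl accbs rfbd
Final line count: 9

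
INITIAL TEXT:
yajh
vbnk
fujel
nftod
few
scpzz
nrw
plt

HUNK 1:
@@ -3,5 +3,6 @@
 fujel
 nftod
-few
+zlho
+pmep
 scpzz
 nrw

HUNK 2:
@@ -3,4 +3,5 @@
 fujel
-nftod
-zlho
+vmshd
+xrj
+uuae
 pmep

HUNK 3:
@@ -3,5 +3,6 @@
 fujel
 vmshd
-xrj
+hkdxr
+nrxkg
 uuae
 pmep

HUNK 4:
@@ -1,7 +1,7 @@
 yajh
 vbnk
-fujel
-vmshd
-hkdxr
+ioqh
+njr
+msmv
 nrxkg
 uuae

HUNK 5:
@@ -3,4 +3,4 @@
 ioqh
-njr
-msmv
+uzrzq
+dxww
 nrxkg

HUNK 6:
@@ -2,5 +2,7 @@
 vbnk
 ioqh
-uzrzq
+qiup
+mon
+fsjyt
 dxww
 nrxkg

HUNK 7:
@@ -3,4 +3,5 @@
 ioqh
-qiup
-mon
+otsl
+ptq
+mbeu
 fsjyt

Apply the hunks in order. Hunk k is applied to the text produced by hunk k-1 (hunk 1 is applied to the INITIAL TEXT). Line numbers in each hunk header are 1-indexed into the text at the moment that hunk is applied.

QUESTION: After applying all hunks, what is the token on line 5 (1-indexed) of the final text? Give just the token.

Hunk 1: at line 3 remove [few] add [zlho,pmep] -> 9 lines: yajh vbnk fujel nftod zlho pmep scpzz nrw plt
Hunk 2: at line 3 remove [nftod,zlho] add [vmshd,xrj,uuae] -> 10 lines: yajh vbnk fujel vmshd xrj uuae pmep scpzz nrw plt
Hunk 3: at line 3 remove [xrj] add [hkdxr,nrxkg] -> 11 lines: yajh vbnk fujel vmshd hkdxr nrxkg uuae pmep scpzz nrw plt
Hunk 4: at line 1 remove [fujel,vmshd,hkdxr] add [ioqh,njr,msmv] -> 11 lines: yajh vbnk ioqh njr msmv nrxkg uuae pmep scpzz nrw plt
Hunk 5: at line 3 remove [njr,msmv] add [uzrzq,dxww] -> 11 lines: yajh vbnk ioqh uzrzq dxww nrxkg uuae pmep scpzz nrw plt
Hunk 6: at line 2 remove [uzrzq] add [qiup,mon,fsjyt] -> 13 lines: yajh vbnk ioqh qiup mon fsjyt dxww nrxkg uuae pmep scpzz nrw plt
Hunk 7: at line 3 remove [qiup,mon] add [otsl,ptq,mbeu] -> 14 lines: yajh vbnk ioqh otsl ptq mbeu fsjyt dxww nrxkg uuae pmep scpzz nrw plt
Final line 5: ptq

Answer: ptq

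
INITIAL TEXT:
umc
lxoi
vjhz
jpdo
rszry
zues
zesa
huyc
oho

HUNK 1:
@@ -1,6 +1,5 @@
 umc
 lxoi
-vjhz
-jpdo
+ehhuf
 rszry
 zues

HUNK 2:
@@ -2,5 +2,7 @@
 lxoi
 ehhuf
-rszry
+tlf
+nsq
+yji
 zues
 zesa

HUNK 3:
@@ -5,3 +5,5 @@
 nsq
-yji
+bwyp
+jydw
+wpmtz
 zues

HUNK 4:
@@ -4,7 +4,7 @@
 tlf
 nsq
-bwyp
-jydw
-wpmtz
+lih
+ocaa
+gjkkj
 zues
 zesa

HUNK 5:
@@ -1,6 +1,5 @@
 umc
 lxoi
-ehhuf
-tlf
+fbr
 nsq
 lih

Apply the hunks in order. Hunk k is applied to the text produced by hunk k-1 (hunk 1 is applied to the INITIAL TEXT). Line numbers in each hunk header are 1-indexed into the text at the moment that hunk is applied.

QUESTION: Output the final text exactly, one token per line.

Hunk 1: at line 1 remove [vjhz,jpdo] add [ehhuf] -> 8 lines: umc lxoi ehhuf rszry zues zesa huyc oho
Hunk 2: at line 2 remove [rszry] add [tlf,nsq,yji] -> 10 lines: umc lxoi ehhuf tlf nsq yji zues zesa huyc oho
Hunk 3: at line 5 remove [yji] add [bwyp,jydw,wpmtz] -> 12 lines: umc lxoi ehhuf tlf nsq bwyp jydw wpmtz zues zesa huyc oho
Hunk 4: at line 4 remove [bwyp,jydw,wpmtz] add [lih,ocaa,gjkkj] -> 12 lines: umc lxoi ehhuf tlf nsq lih ocaa gjkkj zues zesa huyc oho
Hunk 5: at line 1 remove [ehhuf,tlf] add [fbr] -> 11 lines: umc lxoi fbr nsq lih ocaa gjkkj zues zesa huyc oho

Answer: umc
lxoi
fbr
nsq
lih
ocaa
gjkkj
zues
zesa
huyc
oho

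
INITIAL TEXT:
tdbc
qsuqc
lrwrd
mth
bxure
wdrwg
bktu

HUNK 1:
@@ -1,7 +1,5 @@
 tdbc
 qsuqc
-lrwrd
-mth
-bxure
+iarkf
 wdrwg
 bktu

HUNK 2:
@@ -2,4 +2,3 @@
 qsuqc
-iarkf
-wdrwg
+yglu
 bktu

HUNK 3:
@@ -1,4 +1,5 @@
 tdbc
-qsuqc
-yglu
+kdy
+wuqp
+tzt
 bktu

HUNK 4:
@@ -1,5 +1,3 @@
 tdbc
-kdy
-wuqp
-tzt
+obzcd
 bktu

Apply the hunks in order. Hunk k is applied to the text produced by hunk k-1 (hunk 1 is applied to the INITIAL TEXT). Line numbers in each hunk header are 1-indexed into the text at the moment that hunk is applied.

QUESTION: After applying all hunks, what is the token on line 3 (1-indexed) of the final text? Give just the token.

Hunk 1: at line 1 remove [lrwrd,mth,bxure] add [iarkf] -> 5 lines: tdbc qsuqc iarkf wdrwg bktu
Hunk 2: at line 2 remove [iarkf,wdrwg] add [yglu] -> 4 lines: tdbc qsuqc yglu bktu
Hunk 3: at line 1 remove [qsuqc,yglu] add [kdy,wuqp,tzt] -> 5 lines: tdbc kdy wuqp tzt bktu
Hunk 4: at line 1 remove [kdy,wuqp,tzt] add [obzcd] -> 3 lines: tdbc obzcd bktu
Final line 3: bktu

Answer: bktu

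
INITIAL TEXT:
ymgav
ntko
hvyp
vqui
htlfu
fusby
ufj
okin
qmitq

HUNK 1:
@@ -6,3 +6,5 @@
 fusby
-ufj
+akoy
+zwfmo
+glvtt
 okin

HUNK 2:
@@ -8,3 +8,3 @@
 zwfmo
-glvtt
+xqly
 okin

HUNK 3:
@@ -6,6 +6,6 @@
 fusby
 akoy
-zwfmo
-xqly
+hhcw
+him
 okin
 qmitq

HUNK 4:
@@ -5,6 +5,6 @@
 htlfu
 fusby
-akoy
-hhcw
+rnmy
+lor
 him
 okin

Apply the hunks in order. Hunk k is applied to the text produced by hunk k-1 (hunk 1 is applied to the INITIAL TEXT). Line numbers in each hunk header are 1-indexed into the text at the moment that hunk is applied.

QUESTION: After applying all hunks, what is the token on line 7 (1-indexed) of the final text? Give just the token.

Answer: rnmy

Derivation:
Hunk 1: at line 6 remove [ufj] add [akoy,zwfmo,glvtt] -> 11 lines: ymgav ntko hvyp vqui htlfu fusby akoy zwfmo glvtt okin qmitq
Hunk 2: at line 8 remove [glvtt] add [xqly] -> 11 lines: ymgav ntko hvyp vqui htlfu fusby akoy zwfmo xqly okin qmitq
Hunk 3: at line 6 remove [zwfmo,xqly] add [hhcw,him] -> 11 lines: ymgav ntko hvyp vqui htlfu fusby akoy hhcw him okin qmitq
Hunk 4: at line 5 remove [akoy,hhcw] add [rnmy,lor] -> 11 lines: ymgav ntko hvyp vqui htlfu fusby rnmy lor him okin qmitq
Final line 7: rnmy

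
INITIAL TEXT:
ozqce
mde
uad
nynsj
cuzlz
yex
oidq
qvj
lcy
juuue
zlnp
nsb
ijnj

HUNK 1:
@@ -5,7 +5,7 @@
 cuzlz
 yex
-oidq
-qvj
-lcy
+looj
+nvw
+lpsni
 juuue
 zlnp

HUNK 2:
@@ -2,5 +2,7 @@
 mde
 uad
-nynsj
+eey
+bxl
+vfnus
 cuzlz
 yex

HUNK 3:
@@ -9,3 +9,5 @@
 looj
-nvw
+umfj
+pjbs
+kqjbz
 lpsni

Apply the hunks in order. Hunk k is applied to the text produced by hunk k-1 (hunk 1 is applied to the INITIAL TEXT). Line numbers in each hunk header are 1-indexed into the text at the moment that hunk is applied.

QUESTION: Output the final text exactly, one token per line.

Hunk 1: at line 5 remove [oidq,qvj,lcy] add [looj,nvw,lpsni] -> 13 lines: ozqce mde uad nynsj cuzlz yex looj nvw lpsni juuue zlnp nsb ijnj
Hunk 2: at line 2 remove [nynsj] add [eey,bxl,vfnus] -> 15 lines: ozqce mde uad eey bxl vfnus cuzlz yex looj nvw lpsni juuue zlnp nsb ijnj
Hunk 3: at line 9 remove [nvw] add [umfj,pjbs,kqjbz] -> 17 lines: ozqce mde uad eey bxl vfnus cuzlz yex looj umfj pjbs kqjbz lpsni juuue zlnp nsb ijnj

Answer: ozqce
mde
uad
eey
bxl
vfnus
cuzlz
yex
looj
umfj
pjbs
kqjbz
lpsni
juuue
zlnp
nsb
ijnj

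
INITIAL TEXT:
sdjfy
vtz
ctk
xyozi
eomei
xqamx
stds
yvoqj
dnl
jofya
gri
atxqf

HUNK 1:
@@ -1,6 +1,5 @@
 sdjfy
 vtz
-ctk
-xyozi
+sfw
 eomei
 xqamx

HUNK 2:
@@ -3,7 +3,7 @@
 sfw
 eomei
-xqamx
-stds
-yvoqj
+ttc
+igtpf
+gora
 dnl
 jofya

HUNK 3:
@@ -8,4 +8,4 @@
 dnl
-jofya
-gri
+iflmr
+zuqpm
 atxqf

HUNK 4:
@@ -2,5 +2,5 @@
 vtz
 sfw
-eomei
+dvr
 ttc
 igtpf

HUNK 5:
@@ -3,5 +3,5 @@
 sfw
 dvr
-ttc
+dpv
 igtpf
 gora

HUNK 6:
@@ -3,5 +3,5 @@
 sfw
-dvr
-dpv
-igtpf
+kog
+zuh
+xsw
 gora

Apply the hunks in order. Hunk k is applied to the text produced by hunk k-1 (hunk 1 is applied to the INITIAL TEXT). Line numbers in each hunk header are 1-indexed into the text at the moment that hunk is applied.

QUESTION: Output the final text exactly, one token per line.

Answer: sdjfy
vtz
sfw
kog
zuh
xsw
gora
dnl
iflmr
zuqpm
atxqf

Derivation:
Hunk 1: at line 1 remove [ctk,xyozi] add [sfw] -> 11 lines: sdjfy vtz sfw eomei xqamx stds yvoqj dnl jofya gri atxqf
Hunk 2: at line 3 remove [xqamx,stds,yvoqj] add [ttc,igtpf,gora] -> 11 lines: sdjfy vtz sfw eomei ttc igtpf gora dnl jofya gri atxqf
Hunk 3: at line 8 remove [jofya,gri] add [iflmr,zuqpm] -> 11 lines: sdjfy vtz sfw eomei ttc igtpf gora dnl iflmr zuqpm atxqf
Hunk 4: at line 2 remove [eomei] add [dvr] -> 11 lines: sdjfy vtz sfw dvr ttc igtpf gora dnl iflmr zuqpm atxqf
Hunk 5: at line 3 remove [ttc] add [dpv] -> 11 lines: sdjfy vtz sfw dvr dpv igtpf gora dnl iflmr zuqpm atxqf
Hunk 6: at line 3 remove [dvr,dpv,igtpf] add [kog,zuh,xsw] -> 11 lines: sdjfy vtz sfw kog zuh xsw gora dnl iflmr zuqpm atxqf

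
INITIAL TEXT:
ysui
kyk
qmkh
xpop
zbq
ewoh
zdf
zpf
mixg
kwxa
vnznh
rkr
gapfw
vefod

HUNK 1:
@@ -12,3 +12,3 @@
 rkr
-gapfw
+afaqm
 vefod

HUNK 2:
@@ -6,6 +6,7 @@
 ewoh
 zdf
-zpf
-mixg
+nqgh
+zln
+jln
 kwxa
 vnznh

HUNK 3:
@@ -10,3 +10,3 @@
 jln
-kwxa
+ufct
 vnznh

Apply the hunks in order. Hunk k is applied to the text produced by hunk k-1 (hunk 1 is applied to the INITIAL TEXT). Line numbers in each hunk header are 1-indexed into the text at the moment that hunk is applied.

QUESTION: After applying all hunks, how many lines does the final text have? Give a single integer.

Hunk 1: at line 12 remove [gapfw] add [afaqm] -> 14 lines: ysui kyk qmkh xpop zbq ewoh zdf zpf mixg kwxa vnznh rkr afaqm vefod
Hunk 2: at line 6 remove [zpf,mixg] add [nqgh,zln,jln] -> 15 lines: ysui kyk qmkh xpop zbq ewoh zdf nqgh zln jln kwxa vnznh rkr afaqm vefod
Hunk 3: at line 10 remove [kwxa] add [ufct] -> 15 lines: ysui kyk qmkh xpop zbq ewoh zdf nqgh zln jln ufct vnznh rkr afaqm vefod
Final line count: 15

Answer: 15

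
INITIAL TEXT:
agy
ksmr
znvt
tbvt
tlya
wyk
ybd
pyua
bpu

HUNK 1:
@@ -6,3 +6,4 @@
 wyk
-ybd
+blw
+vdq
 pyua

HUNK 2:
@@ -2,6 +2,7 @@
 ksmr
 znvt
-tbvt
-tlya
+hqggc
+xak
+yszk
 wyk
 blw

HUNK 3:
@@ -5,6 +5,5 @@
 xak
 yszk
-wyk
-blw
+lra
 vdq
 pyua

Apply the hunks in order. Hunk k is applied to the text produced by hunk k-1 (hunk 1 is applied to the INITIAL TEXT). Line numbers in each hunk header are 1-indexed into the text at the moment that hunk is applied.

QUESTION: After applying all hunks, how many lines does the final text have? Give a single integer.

Answer: 10

Derivation:
Hunk 1: at line 6 remove [ybd] add [blw,vdq] -> 10 lines: agy ksmr znvt tbvt tlya wyk blw vdq pyua bpu
Hunk 2: at line 2 remove [tbvt,tlya] add [hqggc,xak,yszk] -> 11 lines: agy ksmr znvt hqggc xak yszk wyk blw vdq pyua bpu
Hunk 3: at line 5 remove [wyk,blw] add [lra] -> 10 lines: agy ksmr znvt hqggc xak yszk lra vdq pyua bpu
Final line count: 10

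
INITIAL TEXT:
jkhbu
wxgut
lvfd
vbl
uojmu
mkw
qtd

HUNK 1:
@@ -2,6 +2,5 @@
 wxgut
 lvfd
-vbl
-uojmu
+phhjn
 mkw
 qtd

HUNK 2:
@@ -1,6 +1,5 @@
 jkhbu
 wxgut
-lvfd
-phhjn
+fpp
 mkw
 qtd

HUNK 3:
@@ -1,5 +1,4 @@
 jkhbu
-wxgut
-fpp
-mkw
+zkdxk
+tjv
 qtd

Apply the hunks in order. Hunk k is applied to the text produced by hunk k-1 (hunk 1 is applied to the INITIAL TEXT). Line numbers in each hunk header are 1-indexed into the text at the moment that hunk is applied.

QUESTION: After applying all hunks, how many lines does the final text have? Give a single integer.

Answer: 4

Derivation:
Hunk 1: at line 2 remove [vbl,uojmu] add [phhjn] -> 6 lines: jkhbu wxgut lvfd phhjn mkw qtd
Hunk 2: at line 1 remove [lvfd,phhjn] add [fpp] -> 5 lines: jkhbu wxgut fpp mkw qtd
Hunk 3: at line 1 remove [wxgut,fpp,mkw] add [zkdxk,tjv] -> 4 lines: jkhbu zkdxk tjv qtd
Final line count: 4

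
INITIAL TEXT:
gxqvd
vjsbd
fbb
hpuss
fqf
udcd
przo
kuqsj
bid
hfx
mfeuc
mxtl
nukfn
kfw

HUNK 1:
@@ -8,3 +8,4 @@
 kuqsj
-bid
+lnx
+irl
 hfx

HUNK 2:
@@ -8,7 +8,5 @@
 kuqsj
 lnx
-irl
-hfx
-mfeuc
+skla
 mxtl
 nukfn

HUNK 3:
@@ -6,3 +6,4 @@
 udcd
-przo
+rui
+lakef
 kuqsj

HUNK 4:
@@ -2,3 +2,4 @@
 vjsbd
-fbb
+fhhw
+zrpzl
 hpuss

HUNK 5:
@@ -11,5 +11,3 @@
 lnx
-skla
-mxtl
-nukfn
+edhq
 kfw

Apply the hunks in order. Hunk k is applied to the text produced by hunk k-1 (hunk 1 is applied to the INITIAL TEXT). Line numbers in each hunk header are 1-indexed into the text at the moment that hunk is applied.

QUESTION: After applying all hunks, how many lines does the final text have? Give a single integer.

Hunk 1: at line 8 remove [bid] add [lnx,irl] -> 15 lines: gxqvd vjsbd fbb hpuss fqf udcd przo kuqsj lnx irl hfx mfeuc mxtl nukfn kfw
Hunk 2: at line 8 remove [irl,hfx,mfeuc] add [skla] -> 13 lines: gxqvd vjsbd fbb hpuss fqf udcd przo kuqsj lnx skla mxtl nukfn kfw
Hunk 3: at line 6 remove [przo] add [rui,lakef] -> 14 lines: gxqvd vjsbd fbb hpuss fqf udcd rui lakef kuqsj lnx skla mxtl nukfn kfw
Hunk 4: at line 2 remove [fbb] add [fhhw,zrpzl] -> 15 lines: gxqvd vjsbd fhhw zrpzl hpuss fqf udcd rui lakef kuqsj lnx skla mxtl nukfn kfw
Hunk 5: at line 11 remove [skla,mxtl,nukfn] add [edhq] -> 13 lines: gxqvd vjsbd fhhw zrpzl hpuss fqf udcd rui lakef kuqsj lnx edhq kfw
Final line count: 13

Answer: 13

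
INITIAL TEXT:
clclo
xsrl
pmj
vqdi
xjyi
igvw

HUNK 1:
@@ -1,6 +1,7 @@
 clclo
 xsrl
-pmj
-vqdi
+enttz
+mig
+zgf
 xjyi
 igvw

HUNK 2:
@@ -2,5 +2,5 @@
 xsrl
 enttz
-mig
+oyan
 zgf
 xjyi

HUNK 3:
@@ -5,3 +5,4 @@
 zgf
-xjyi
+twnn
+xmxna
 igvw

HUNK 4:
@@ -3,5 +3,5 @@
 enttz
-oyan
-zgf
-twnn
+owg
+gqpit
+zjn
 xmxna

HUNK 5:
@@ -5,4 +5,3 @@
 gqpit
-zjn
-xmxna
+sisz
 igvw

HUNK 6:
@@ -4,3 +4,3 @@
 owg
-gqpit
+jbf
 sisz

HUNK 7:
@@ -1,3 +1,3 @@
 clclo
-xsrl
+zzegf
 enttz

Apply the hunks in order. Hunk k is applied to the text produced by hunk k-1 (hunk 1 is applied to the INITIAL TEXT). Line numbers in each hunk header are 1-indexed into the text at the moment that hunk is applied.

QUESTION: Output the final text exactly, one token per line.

Answer: clclo
zzegf
enttz
owg
jbf
sisz
igvw

Derivation:
Hunk 1: at line 1 remove [pmj,vqdi] add [enttz,mig,zgf] -> 7 lines: clclo xsrl enttz mig zgf xjyi igvw
Hunk 2: at line 2 remove [mig] add [oyan] -> 7 lines: clclo xsrl enttz oyan zgf xjyi igvw
Hunk 3: at line 5 remove [xjyi] add [twnn,xmxna] -> 8 lines: clclo xsrl enttz oyan zgf twnn xmxna igvw
Hunk 4: at line 3 remove [oyan,zgf,twnn] add [owg,gqpit,zjn] -> 8 lines: clclo xsrl enttz owg gqpit zjn xmxna igvw
Hunk 5: at line 5 remove [zjn,xmxna] add [sisz] -> 7 lines: clclo xsrl enttz owg gqpit sisz igvw
Hunk 6: at line 4 remove [gqpit] add [jbf] -> 7 lines: clclo xsrl enttz owg jbf sisz igvw
Hunk 7: at line 1 remove [xsrl] add [zzegf] -> 7 lines: clclo zzegf enttz owg jbf sisz igvw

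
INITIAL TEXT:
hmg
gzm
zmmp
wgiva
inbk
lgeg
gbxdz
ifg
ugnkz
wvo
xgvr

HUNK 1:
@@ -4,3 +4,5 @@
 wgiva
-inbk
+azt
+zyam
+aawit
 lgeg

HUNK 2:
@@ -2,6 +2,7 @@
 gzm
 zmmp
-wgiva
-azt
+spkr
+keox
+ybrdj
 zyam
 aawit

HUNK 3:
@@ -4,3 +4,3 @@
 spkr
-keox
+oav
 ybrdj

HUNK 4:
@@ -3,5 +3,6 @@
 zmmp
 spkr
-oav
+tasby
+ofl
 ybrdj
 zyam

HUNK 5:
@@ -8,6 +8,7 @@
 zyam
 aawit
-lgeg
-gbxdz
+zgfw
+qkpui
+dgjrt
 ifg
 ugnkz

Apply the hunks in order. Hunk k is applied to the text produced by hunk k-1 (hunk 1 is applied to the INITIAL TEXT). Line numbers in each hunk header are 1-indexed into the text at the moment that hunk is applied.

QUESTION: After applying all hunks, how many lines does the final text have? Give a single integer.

Answer: 16

Derivation:
Hunk 1: at line 4 remove [inbk] add [azt,zyam,aawit] -> 13 lines: hmg gzm zmmp wgiva azt zyam aawit lgeg gbxdz ifg ugnkz wvo xgvr
Hunk 2: at line 2 remove [wgiva,azt] add [spkr,keox,ybrdj] -> 14 lines: hmg gzm zmmp spkr keox ybrdj zyam aawit lgeg gbxdz ifg ugnkz wvo xgvr
Hunk 3: at line 4 remove [keox] add [oav] -> 14 lines: hmg gzm zmmp spkr oav ybrdj zyam aawit lgeg gbxdz ifg ugnkz wvo xgvr
Hunk 4: at line 3 remove [oav] add [tasby,ofl] -> 15 lines: hmg gzm zmmp spkr tasby ofl ybrdj zyam aawit lgeg gbxdz ifg ugnkz wvo xgvr
Hunk 5: at line 8 remove [lgeg,gbxdz] add [zgfw,qkpui,dgjrt] -> 16 lines: hmg gzm zmmp spkr tasby ofl ybrdj zyam aawit zgfw qkpui dgjrt ifg ugnkz wvo xgvr
Final line count: 16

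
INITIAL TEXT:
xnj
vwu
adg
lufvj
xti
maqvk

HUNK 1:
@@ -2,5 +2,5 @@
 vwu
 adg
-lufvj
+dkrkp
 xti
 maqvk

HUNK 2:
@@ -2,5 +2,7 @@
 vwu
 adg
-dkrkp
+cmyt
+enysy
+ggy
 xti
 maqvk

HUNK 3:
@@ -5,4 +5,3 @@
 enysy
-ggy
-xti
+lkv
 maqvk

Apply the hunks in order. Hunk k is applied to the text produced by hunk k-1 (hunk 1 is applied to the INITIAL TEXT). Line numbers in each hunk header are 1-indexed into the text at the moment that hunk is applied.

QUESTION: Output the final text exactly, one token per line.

Answer: xnj
vwu
adg
cmyt
enysy
lkv
maqvk

Derivation:
Hunk 1: at line 2 remove [lufvj] add [dkrkp] -> 6 lines: xnj vwu adg dkrkp xti maqvk
Hunk 2: at line 2 remove [dkrkp] add [cmyt,enysy,ggy] -> 8 lines: xnj vwu adg cmyt enysy ggy xti maqvk
Hunk 3: at line 5 remove [ggy,xti] add [lkv] -> 7 lines: xnj vwu adg cmyt enysy lkv maqvk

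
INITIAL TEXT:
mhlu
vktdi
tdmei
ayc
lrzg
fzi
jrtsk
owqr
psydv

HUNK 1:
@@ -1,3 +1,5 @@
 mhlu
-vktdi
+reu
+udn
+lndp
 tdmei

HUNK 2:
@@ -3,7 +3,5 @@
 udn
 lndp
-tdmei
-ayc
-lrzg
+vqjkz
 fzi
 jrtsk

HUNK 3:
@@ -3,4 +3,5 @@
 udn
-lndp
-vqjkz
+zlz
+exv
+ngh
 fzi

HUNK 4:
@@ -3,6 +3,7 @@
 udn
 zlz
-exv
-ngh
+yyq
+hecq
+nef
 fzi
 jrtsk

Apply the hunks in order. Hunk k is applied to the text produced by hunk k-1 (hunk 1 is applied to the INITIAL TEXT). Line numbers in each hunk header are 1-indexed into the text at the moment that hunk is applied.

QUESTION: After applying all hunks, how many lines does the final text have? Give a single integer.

Answer: 11

Derivation:
Hunk 1: at line 1 remove [vktdi] add [reu,udn,lndp] -> 11 lines: mhlu reu udn lndp tdmei ayc lrzg fzi jrtsk owqr psydv
Hunk 2: at line 3 remove [tdmei,ayc,lrzg] add [vqjkz] -> 9 lines: mhlu reu udn lndp vqjkz fzi jrtsk owqr psydv
Hunk 3: at line 3 remove [lndp,vqjkz] add [zlz,exv,ngh] -> 10 lines: mhlu reu udn zlz exv ngh fzi jrtsk owqr psydv
Hunk 4: at line 3 remove [exv,ngh] add [yyq,hecq,nef] -> 11 lines: mhlu reu udn zlz yyq hecq nef fzi jrtsk owqr psydv
Final line count: 11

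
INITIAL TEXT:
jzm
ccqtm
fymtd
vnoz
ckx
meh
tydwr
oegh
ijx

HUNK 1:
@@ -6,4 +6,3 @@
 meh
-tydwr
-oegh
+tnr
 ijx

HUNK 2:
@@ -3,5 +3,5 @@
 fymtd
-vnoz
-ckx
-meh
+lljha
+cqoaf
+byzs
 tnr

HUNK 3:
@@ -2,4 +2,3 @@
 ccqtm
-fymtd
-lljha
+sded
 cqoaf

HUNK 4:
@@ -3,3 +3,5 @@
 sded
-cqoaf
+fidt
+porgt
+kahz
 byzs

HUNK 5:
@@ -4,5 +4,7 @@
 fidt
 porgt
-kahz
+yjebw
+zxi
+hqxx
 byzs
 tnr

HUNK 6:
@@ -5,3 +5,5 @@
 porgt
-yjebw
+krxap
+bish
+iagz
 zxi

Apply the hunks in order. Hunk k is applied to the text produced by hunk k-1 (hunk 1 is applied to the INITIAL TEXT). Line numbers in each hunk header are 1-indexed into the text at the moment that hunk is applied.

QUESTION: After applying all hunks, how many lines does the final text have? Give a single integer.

Answer: 13

Derivation:
Hunk 1: at line 6 remove [tydwr,oegh] add [tnr] -> 8 lines: jzm ccqtm fymtd vnoz ckx meh tnr ijx
Hunk 2: at line 3 remove [vnoz,ckx,meh] add [lljha,cqoaf,byzs] -> 8 lines: jzm ccqtm fymtd lljha cqoaf byzs tnr ijx
Hunk 3: at line 2 remove [fymtd,lljha] add [sded] -> 7 lines: jzm ccqtm sded cqoaf byzs tnr ijx
Hunk 4: at line 3 remove [cqoaf] add [fidt,porgt,kahz] -> 9 lines: jzm ccqtm sded fidt porgt kahz byzs tnr ijx
Hunk 5: at line 4 remove [kahz] add [yjebw,zxi,hqxx] -> 11 lines: jzm ccqtm sded fidt porgt yjebw zxi hqxx byzs tnr ijx
Hunk 6: at line 5 remove [yjebw] add [krxap,bish,iagz] -> 13 lines: jzm ccqtm sded fidt porgt krxap bish iagz zxi hqxx byzs tnr ijx
Final line count: 13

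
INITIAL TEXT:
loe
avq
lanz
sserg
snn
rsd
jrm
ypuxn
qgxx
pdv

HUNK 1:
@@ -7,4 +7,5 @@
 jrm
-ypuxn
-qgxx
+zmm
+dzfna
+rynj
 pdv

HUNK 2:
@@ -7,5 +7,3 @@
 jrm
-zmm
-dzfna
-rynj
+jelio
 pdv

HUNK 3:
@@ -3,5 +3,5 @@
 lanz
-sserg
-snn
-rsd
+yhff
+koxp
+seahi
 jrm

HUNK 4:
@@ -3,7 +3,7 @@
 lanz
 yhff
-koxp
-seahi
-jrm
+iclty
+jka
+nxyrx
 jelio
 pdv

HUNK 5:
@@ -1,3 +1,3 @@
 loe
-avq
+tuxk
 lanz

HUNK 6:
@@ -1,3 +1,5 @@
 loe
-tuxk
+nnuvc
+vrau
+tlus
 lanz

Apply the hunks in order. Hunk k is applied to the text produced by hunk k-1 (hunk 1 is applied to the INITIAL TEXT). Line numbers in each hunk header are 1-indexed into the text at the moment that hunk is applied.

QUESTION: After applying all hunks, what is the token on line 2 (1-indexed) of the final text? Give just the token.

Hunk 1: at line 7 remove [ypuxn,qgxx] add [zmm,dzfna,rynj] -> 11 lines: loe avq lanz sserg snn rsd jrm zmm dzfna rynj pdv
Hunk 2: at line 7 remove [zmm,dzfna,rynj] add [jelio] -> 9 lines: loe avq lanz sserg snn rsd jrm jelio pdv
Hunk 3: at line 3 remove [sserg,snn,rsd] add [yhff,koxp,seahi] -> 9 lines: loe avq lanz yhff koxp seahi jrm jelio pdv
Hunk 4: at line 3 remove [koxp,seahi,jrm] add [iclty,jka,nxyrx] -> 9 lines: loe avq lanz yhff iclty jka nxyrx jelio pdv
Hunk 5: at line 1 remove [avq] add [tuxk] -> 9 lines: loe tuxk lanz yhff iclty jka nxyrx jelio pdv
Hunk 6: at line 1 remove [tuxk] add [nnuvc,vrau,tlus] -> 11 lines: loe nnuvc vrau tlus lanz yhff iclty jka nxyrx jelio pdv
Final line 2: nnuvc

Answer: nnuvc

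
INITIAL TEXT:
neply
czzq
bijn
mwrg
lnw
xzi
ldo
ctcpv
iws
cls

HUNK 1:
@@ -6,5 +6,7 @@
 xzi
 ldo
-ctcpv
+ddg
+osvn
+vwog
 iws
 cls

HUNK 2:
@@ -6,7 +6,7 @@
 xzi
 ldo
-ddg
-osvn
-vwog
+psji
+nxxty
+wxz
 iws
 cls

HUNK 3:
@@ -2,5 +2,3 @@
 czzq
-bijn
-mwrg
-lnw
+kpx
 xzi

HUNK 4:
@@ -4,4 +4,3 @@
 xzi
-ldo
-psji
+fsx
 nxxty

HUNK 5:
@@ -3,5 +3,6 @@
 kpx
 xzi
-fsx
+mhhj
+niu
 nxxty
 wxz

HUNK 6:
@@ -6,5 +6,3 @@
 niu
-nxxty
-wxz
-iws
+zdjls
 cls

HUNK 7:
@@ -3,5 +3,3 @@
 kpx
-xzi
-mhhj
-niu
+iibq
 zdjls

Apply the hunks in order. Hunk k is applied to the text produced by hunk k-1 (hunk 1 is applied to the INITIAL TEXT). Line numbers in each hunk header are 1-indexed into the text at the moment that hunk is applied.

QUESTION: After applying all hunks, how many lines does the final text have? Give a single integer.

Answer: 6

Derivation:
Hunk 1: at line 6 remove [ctcpv] add [ddg,osvn,vwog] -> 12 lines: neply czzq bijn mwrg lnw xzi ldo ddg osvn vwog iws cls
Hunk 2: at line 6 remove [ddg,osvn,vwog] add [psji,nxxty,wxz] -> 12 lines: neply czzq bijn mwrg lnw xzi ldo psji nxxty wxz iws cls
Hunk 3: at line 2 remove [bijn,mwrg,lnw] add [kpx] -> 10 lines: neply czzq kpx xzi ldo psji nxxty wxz iws cls
Hunk 4: at line 4 remove [ldo,psji] add [fsx] -> 9 lines: neply czzq kpx xzi fsx nxxty wxz iws cls
Hunk 5: at line 3 remove [fsx] add [mhhj,niu] -> 10 lines: neply czzq kpx xzi mhhj niu nxxty wxz iws cls
Hunk 6: at line 6 remove [nxxty,wxz,iws] add [zdjls] -> 8 lines: neply czzq kpx xzi mhhj niu zdjls cls
Hunk 7: at line 3 remove [xzi,mhhj,niu] add [iibq] -> 6 lines: neply czzq kpx iibq zdjls cls
Final line count: 6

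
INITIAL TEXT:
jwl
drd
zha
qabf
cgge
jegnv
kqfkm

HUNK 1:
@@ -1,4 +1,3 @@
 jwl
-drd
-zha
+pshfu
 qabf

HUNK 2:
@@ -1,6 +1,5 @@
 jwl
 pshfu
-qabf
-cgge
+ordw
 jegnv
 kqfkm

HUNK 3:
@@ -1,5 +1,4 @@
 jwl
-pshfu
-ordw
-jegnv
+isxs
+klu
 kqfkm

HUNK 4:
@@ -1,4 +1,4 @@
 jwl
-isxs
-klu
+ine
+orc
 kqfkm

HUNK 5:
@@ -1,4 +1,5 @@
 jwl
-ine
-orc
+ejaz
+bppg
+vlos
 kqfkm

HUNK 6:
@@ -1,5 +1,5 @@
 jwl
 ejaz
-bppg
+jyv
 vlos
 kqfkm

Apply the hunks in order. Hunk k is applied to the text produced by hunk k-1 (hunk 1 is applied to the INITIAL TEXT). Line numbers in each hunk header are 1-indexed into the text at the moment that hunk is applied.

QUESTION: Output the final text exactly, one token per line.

Hunk 1: at line 1 remove [drd,zha] add [pshfu] -> 6 lines: jwl pshfu qabf cgge jegnv kqfkm
Hunk 2: at line 1 remove [qabf,cgge] add [ordw] -> 5 lines: jwl pshfu ordw jegnv kqfkm
Hunk 3: at line 1 remove [pshfu,ordw,jegnv] add [isxs,klu] -> 4 lines: jwl isxs klu kqfkm
Hunk 4: at line 1 remove [isxs,klu] add [ine,orc] -> 4 lines: jwl ine orc kqfkm
Hunk 5: at line 1 remove [ine,orc] add [ejaz,bppg,vlos] -> 5 lines: jwl ejaz bppg vlos kqfkm
Hunk 6: at line 1 remove [bppg] add [jyv] -> 5 lines: jwl ejaz jyv vlos kqfkm

Answer: jwl
ejaz
jyv
vlos
kqfkm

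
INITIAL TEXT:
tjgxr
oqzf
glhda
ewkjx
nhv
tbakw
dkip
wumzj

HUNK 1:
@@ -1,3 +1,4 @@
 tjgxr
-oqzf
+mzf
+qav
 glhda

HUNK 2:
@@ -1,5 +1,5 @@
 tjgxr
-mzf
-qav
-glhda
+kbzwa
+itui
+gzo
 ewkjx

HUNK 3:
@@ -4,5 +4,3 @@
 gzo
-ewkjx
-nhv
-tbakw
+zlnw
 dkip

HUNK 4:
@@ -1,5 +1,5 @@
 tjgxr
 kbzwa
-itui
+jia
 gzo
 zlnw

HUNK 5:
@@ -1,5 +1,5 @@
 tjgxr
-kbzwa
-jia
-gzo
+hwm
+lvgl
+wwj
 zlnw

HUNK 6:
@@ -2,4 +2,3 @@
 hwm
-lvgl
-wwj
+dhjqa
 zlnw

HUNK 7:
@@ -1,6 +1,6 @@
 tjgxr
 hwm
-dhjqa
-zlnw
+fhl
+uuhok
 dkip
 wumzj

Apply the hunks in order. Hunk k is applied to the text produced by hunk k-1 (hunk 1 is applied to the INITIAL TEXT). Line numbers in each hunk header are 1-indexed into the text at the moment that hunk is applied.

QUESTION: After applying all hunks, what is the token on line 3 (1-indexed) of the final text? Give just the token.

Hunk 1: at line 1 remove [oqzf] add [mzf,qav] -> 9 lines: tjgxr mzf qav glhda ewkjx nhv tbakw dkip wumzj
Hunk 2: at line 1 remove [mzf,qav,glhda] add [kbzwa,itui,gzo] -> 9 lines: tjgxr kbzwa itui gzo ewkjx nhv tbakw dkip wumzj
Hunk 3: at line 4 remove [ewkjx,nhv,tbakw] add [zlnw] -> 7 lines: tjgxr kbzwa itui gzo zlnw dkip wumzj
Hunk 4: at line 1 remove [itui] add [jia] -> 7 lines: tjgxr kbzwa jia gzo zlnw dkip wumzj
Hunk 5: at line 1 remove [kbzwa,jia,gzo] add [hwm,lvgl,wwj] -> 7 lines: tjgxr hwm lvgl wwj zlnw dkip wumzj
Hunk 6: at line 2 remove [lvgl,wwj] add [dhjqa] -> 6 lines: tjgxr hwm dhjqa zlnw dkip wumzj
Hunk 7: at line 1 remove [dhjqa,zlnw] add [fhl,uuhok] -> 6 lines: tjgxr hwm fhl uuhok dkip wumzj
Final line 3: fhl

Answer: fhl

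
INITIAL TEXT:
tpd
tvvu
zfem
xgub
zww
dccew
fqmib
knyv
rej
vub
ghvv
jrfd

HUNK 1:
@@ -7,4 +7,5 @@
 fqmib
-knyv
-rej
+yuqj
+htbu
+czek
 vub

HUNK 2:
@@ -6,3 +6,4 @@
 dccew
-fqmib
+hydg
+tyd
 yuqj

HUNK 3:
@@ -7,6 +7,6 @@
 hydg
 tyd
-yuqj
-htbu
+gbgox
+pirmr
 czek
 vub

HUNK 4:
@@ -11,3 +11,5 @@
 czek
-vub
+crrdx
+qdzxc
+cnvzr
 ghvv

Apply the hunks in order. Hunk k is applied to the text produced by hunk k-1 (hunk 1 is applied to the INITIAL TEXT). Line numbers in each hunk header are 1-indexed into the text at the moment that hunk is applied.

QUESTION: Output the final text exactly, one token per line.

Answer: tpd
tvvu
zfem
xgub
zww
dccew
hydg
tyd
gbgox
pirmr
czek
crrdx
qdzxc
cnvzr
ghvv
jrfd

Derivation:
Hunk 1: at line 7 remove [knyv,rej] add [yuqj,htbu,czek] -> 13 lines: tpd tvvu zfem xgub zww dccew fqmib yuqj htbu czek vub ghvv jrfd
Hunk 2: at line 6 remove [fqmib] add [hydg,tyd] -> 14 lines: tpd tvvu zfem xgub zww dccew hydg tyd yuqj htbu czek vub ghvv jrfd
Hunk 3: at line 7 remove [yuqj,htbu] add [gbgox,pirmr] -> 14 lines: tpd tvvu zfem xgub zww dccew hydg tyd gbgox pirmr czek vub ghvv jrfd
Hunk 4: at line 11 remove [vub] add [crrdx,qdzxc,cnvzr] -> 16 lines: tpd tvvu zfem xgub zww dccew hydg tyd gbgox pirmr czek crrdx qdzxc cnvzr ghvv jrfd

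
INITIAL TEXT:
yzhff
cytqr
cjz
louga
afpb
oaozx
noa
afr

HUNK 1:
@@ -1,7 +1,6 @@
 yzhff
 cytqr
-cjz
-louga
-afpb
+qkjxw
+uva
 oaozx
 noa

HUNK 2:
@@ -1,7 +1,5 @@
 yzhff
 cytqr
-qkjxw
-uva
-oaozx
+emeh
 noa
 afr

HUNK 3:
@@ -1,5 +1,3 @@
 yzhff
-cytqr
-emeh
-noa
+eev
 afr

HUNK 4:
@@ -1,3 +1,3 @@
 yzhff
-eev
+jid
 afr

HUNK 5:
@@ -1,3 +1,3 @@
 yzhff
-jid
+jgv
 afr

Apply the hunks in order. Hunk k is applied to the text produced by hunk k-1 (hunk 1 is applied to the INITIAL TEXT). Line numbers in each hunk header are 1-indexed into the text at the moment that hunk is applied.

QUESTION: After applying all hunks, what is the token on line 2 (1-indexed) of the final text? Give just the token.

Answer: jgv

Derivation:
Hunk 1: at line 1 remove [cjz,louga,afpb] add [qkjxw,uva] -> 7 lines: yzhff cytqr qkjxw uva oaozx noa afr
Hunk 2: at line 1 remove [qkjxw,uva,oaozx] add [emeh] -> 5 lines: yzhff cytqr emeh noa afr
Hunk 3: at line 1 remove [cytqr,emeh,noa] add [eev] -> 3 lines: yzhff eev afr
Hunk 4: at line 1 remove [eev] add [jid] -> 3 lines: yzhff jid afr
Hunk 5: at line 1 remove [jid] add [jgv] -> 3 lines: yzhff jgv afr
Final line 2: jgv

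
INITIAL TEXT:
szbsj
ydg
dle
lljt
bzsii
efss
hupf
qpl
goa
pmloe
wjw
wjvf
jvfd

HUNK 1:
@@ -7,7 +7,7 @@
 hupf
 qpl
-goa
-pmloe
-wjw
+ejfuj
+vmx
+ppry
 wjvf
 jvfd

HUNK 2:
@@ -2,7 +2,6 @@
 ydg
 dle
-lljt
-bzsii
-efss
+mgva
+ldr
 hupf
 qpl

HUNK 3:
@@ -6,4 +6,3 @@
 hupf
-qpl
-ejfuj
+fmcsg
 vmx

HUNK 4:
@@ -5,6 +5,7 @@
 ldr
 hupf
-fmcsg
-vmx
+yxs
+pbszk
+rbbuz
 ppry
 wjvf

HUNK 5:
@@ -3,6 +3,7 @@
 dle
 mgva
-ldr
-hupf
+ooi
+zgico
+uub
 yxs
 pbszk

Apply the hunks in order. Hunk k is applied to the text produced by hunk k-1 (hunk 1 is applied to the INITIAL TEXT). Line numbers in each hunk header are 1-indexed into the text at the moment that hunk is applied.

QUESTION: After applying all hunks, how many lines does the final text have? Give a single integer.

Hunk 1: at line 7 remove [goa,pmloe,wjw] add [ejfuj,vmx,ppry] -> 13 lines: szbsj ydg dle lljt bzsii efss hupf qpl ejfuj vmx ppry wjvf jvfd
Hunk 2: at line 2 remove [lljt,bzsii,efss] add [mgva,ldr] -> 12 lines: szbsj ydg dle mgva ldr hupf qpl ejfuj vmx ppry wjvf jvfd
Hunk 3: at line 6 remove [qpl,ejfuj] add [fmcsg] -> 11 lines: szbsj ydg dle mgva ldr hupf fmcsg vmx ppry wjvf jvfd
Hunk 4: at line 5 remove [fmcsg,vmx] add [yxs,pbszk,rbbuz] -> 12 lines: szbsj ydg dle mgva ldr hupf yxs pbszk rbbuz ppry wjvf jvfd
Hunk 5: at line 3 remove [ldr,hupf] add [ooi,zgico,uub] -> 13 lines: szbsj ydg dle mgva ooi zgico uub yxs pbszk rbbuz ppry wjvf jvfd
Final line count: 13

Answer: 13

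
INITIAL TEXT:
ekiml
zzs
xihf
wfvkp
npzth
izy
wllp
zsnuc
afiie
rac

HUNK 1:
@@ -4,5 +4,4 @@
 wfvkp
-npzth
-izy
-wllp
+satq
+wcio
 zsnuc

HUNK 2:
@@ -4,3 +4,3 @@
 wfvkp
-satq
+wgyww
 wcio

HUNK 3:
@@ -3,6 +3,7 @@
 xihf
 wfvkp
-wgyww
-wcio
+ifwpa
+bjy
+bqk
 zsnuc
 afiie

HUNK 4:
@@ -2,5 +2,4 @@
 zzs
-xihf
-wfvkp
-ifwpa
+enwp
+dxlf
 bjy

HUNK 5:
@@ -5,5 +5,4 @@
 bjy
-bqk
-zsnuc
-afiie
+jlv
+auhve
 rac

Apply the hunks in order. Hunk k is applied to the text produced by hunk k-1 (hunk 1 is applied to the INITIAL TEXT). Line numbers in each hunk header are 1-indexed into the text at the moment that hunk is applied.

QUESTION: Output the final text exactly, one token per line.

Answer: ekiml
zzs
enwp
dxlf
bjy
jlv
auhve
rac

Derivation:
Hunk 1: at line 4 remove [npzth,izy,wllp] add [satq,wcio] -> 9 lines: ekiml zzs xihf wfvkp satq wcio zsnuc afiie rac
Hunk 2: at line 4 remove [satq] add [wgyww] -> 9 lines: ekiml zzs xihf wfvkp wgyww wcio zsnuc afiie rac
Hunk 3: at line 3 remove [wgyww,wcio] add [ifwpa,bjy,bqk] -> 10 lines: ekiml zzs xihf wfvkp ifwpa bjy bqk zsnuc afiie rac
Hunk 4: at line 2 remove [xihf,wfvkp,ifwpa] add [enwp,dxlf] -> 9 lines: ekiml zzs enwp dxlf bjy bqk zsnuc afiie rac
Hunk 5: at line 5 remove [bqk,zsnuc,afiie] add [jlv,auhve] -> 8 lines: ekiml zzs enwp dxlf bjy jlv auhve rac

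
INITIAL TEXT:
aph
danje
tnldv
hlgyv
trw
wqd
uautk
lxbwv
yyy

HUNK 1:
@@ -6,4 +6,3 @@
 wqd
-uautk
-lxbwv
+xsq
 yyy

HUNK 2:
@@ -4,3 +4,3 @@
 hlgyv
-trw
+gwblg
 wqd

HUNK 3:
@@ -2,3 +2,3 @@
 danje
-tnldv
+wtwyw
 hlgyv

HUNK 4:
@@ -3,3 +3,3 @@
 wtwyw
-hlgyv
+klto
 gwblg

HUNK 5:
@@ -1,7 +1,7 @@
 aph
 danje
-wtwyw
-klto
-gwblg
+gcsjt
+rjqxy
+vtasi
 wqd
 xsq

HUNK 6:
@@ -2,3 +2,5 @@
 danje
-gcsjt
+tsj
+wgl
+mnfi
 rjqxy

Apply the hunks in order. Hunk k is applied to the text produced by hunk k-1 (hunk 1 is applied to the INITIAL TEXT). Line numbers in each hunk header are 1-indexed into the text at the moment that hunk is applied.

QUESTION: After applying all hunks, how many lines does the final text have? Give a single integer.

Answer: 10

Derivation:
Hunk 1: at line 6 remove [uautk,lxbwv] add [xsq] -> 8 lines: aph danje tnldv hlgyv trw wqd xsq yyy
Hunk 2: at line 4 remove [trw] add [gwblg] -> 8 lines: aph danje tnldv hlgyv gwblg wqd xsq yyy
Hunk 3: at line 2 remove [tnldv] add [wtwyw] -> 8 lines: aph danje wtwyw hlgyv gwblg wqd xsq yyy
Hunk 4: at line 3 remove [hlgyv] add [klto] -> 8 lines: aph danje wtwyw klto gwblg wqd xsq yyy
Hunk 5: at line 1 remove [wtwyw,klto,gwblg] add [gcsjt,rjqxy,vtasi] -> 8 lines: aph danje gcsjt rjqxy vtasi wqd xsq yyy
Hunk 6: at line 2 remove [gcsjt] add [tsj,wgl,mnfi] -> 10 lines: aph danje tsj wgl mnfi rjqxy vtasi wqd xsq yyy
Final line count: 10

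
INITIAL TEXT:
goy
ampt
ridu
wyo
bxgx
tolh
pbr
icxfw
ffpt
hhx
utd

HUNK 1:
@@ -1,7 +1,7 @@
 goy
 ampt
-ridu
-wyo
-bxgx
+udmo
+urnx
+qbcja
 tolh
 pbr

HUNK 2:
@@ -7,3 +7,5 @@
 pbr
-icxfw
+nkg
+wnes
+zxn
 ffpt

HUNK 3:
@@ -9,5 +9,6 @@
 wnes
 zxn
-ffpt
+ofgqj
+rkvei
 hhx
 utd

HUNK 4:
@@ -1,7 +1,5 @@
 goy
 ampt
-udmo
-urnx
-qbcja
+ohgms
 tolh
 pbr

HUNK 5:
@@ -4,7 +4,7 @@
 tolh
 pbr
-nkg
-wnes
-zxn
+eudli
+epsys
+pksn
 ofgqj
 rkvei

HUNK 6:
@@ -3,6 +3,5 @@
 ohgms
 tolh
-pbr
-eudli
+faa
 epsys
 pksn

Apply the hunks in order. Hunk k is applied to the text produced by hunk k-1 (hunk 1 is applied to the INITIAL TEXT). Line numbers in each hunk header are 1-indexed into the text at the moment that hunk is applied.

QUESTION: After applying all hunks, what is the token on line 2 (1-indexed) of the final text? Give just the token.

Answer: ampt

Derivation:
Hunk 1: at line 1 remove [ridu,wyo,bxgx] add [udmo,urnx,qbcja] -> 11 lines: goy ampt udmo urnx qbcja tolh pbr icxfw ffpt hhx utd
Hunk 2: at line 7 remove [icxfw] add [nkg,wnes,zxn] -> 13 lines: goy ampt udmo urnx qbcja tolh pbr nkg wnes zxn ffpt hhx utd
Hunk 3: at line 9 remove [ffpt] add [ofgqj,rkvei] -> 14 lines: goy ampt udmo urnx qbcja tolh pbr nkg wnes zxn ofgqj rkvei hhx utd
Hunk 4: at line 1 remove [udmo,urnx,qbcja] add [ohgms] -> 12 lines: goy ampt ohgms tolh pbr nkg wnes zxn ofgqj rkvei hhx utd
Hunk 5: at line 4 remove [nkg,wnes,zxn] add [eudli,epsys,pksn] -> 12 lines: goy ampt ohgms tolh pbr eudli epsys pksn ofgqj rkvei hhx utd
Hunk 6: at line 3 remove [pbr,eudli] add [faa] -> 11 lines: goy ampt ohgms tolh faa epsys pksn ofgqj rkvei hhx utd
Final line 2: ampt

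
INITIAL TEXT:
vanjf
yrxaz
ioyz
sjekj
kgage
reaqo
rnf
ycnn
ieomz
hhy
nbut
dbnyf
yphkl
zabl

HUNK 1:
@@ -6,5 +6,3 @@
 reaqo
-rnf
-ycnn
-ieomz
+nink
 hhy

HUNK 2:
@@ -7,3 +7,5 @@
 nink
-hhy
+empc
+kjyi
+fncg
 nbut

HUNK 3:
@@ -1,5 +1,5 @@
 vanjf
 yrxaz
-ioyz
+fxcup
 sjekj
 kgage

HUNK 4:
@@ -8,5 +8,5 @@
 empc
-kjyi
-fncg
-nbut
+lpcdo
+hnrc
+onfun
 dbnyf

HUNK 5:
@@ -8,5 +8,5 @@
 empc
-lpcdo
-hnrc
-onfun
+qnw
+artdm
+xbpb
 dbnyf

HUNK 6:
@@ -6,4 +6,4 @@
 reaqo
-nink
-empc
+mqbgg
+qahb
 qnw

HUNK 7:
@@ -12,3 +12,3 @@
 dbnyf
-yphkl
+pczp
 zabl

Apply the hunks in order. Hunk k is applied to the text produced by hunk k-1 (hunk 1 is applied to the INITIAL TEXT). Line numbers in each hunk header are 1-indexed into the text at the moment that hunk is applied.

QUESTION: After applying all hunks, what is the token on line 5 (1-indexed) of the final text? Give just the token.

Hunk 1: at line 6 remove [rnf,ycnn,ieomz] add [nink] -> 12 lines: vanjf yrxaz ioyz sjekj kgage reaqo nink hhy nbut dbnyf yphkl zabl
Hunk 2: at line 7 remove [hhy] add [empc,kjyi,fncg] -> 14 lines: vanjf yrxaz ioyz sjekj kgage reaqo nink empc kjyi fncg nbut dbnyf yphkl zabl
Hunk 3: at line 1 remove [ioyz] add [fxcup] -> 14 lines: vanjf yrxaz fxcup sjekj kgage reaqo nink empc kjyi fncg nbut dbnyf yphkl zabl
Hunk 4: at line 8 remove [kjyi,fncg,nbut] add [lpcdo,hnrc,onfun] -> 14 lines: vanjf yrxaz fxcup sjekj kgage reaqo nink empc lpcdo hnrc onfun dbnyf yphkl zabl
Hunk 5: at line 8 remove [lpcdo,hnrc,onfun] add [qnw,artdm,xbpb] -> 14 lines: vanjf yrxaz fxcup sjekj kgage reaqo nink empc qnw artdm xbpb dbnyf yphkl zabl
Hunk 6: at line 6 remove [nink,empc] add [mqbgg,qahb] -> 14 lines: vanjf yrxaz fxcup sjekj kgage reaqo mqbgg qahb qnw artdm xbpb dbnyf yphkl zabl
Hunk 7: at line 12 remove [yphkl] add [pczp] -> 14 lines: vanjf yrxaz fxcup sjekj kgage reaqo mqbgg qahb qnw artdm xbpb dbnyf pczp zabl
Final line 5: kgage

Answer: kgage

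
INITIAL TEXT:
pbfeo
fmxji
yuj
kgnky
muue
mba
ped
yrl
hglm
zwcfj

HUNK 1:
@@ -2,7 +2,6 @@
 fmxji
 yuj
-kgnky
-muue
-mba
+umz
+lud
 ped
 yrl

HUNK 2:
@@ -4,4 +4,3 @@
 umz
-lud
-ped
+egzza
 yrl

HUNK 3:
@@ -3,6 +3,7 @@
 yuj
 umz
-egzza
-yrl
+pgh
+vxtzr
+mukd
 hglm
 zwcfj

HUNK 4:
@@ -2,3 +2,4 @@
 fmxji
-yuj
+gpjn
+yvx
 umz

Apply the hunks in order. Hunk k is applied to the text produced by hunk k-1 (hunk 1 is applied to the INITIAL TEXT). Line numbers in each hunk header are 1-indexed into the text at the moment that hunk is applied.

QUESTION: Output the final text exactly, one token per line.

Hunk 1: at line 2 remove [kgnky,muue,mba] add [umz,lud] -> 9 lines: pbfeo fmxji yuj umz lud ped yrl hglm zwcfj
Hunk 2: at line 4 remove [lud,ped] add [egzza] -> 8 lines: pbfeo fmxji yuj umz egzza yrl hglm zwcfj
Hunk 3: at line 3 remove [egzza,yrl] add [pgh,vxtzr,mukd] -> 9 lines: pbfeo fmxji yuj umz pgh vxtzr mukd hglm zwcfj
Hunk 4: at line 2 remove [yuj] add [gpjn,yvx] -> 10 lines: pbfeo fmxji gpjn yvx umz pgh vxtzr mukd hglm zwcfj

Answer: pbfeo
fmxji
gpjn
yvx
umz
pgh
vxtzr
mukd
hglm
zwcfj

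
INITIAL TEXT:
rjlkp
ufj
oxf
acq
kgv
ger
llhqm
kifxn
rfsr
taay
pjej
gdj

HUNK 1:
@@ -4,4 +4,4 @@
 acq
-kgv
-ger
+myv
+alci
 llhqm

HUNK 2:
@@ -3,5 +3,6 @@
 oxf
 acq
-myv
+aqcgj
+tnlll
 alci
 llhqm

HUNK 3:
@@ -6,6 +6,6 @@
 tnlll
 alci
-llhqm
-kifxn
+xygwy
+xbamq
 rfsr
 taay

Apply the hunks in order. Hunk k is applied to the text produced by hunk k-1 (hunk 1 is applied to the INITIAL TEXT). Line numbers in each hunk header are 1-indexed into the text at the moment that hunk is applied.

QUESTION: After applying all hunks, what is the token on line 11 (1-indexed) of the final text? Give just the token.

Hunk 1: at line 4 remove [kgv,ger] add [myv,alci] -> 12 lines: rjlkp ufj oxf acq myv alci llhqm kifxn rfsr taay pjej gdj
Hunk 2: at line 3 remove [myv] add [aqcgj,tnlll] -> 13 lines: rjlkp ufj oxf acq aqcgj tnlll alci llhqm kifxn rfsr taay pjej gdj
Hunk 3: at line 6 remove [llhqm,kifxn] add [xygwy,xbamq] -> 13 lines: rjlkp ufj oxf acq aqcgj tnlll alci xygwy xbamq rfsr taay pjej gdj
Final line 11: taay

Answer: taay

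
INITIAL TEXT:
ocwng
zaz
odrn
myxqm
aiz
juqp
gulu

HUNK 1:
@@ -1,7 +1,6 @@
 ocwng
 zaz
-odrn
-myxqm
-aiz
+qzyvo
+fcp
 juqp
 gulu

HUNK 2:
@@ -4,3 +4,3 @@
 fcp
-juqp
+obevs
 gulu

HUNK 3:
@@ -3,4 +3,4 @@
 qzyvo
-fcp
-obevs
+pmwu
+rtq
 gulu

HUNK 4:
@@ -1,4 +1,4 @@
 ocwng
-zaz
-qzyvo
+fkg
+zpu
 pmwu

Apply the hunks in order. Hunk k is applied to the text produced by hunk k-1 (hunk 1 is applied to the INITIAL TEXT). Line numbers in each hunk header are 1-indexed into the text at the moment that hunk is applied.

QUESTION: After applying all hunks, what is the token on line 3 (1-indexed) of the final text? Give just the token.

Hunk 1: at line 1 remove [odrn,myxqm,aiz] add [qzyvo,fcp] -> 6 lines: ocwng zaz qzyvo fcp juqp gulu
Hunk 2: at line 4 remove [juqp] add [obevs] -> 6 lines: ocwng zaz qzyvo fcp obevs gulu
Hunk 3: at line 3 remove [fcp,obevs] add [pmwu,rtq] -> 6 lines: ocwng zaz qzyvo pmwu rtq gulu
Hunk 4: at line 1 remove [zaz,qzyvo] add [fkg,zpu] -> 6 lines: ocwng fkg zpu pmwu rtq gulu
Final line 3: zpu

Answer: zpu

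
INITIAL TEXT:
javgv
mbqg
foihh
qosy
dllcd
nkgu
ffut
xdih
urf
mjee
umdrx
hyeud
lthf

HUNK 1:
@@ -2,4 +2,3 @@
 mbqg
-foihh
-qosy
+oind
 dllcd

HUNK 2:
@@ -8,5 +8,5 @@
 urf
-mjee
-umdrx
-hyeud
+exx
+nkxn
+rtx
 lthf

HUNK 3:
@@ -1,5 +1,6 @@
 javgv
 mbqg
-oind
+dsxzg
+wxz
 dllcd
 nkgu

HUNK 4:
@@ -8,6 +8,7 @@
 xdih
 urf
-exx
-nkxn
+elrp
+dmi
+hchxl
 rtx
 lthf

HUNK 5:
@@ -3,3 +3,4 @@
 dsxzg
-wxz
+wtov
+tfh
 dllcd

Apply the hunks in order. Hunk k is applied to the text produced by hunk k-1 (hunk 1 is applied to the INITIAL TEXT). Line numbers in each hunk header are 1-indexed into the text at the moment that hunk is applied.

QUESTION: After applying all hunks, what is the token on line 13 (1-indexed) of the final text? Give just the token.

Hunk 1: at line 2 remove [foihh,qosy] add [oind] -> 12 lines: javgv mbqg oind dllcd nkgu ffut xdih urf mjee umdrx hyeud lthf
Hunk 2: at line 8 remove [mjee,umdrx,hyeud] add [exx,nkxn,rtx] -> 12 lines: javgv mbqg oind dllcd nkgu ffut xdih urf exx nkxn rtx lthf
Hunk 3: at line 1 remove [oind] add [dsxzg,wxz] -> 13 lines: javgv mbqg dsxzg wxz dllcd nkgu ffut xdih urf exx nkxn rtx lthf
Hunk 4: at line 8 remove [exx,nkxn] add [elrp,dmi,hchxl] -> 14 lines: javgv mbqg dsxzg wxz dllcd nkgu ffut xdih urf elrp dmi hchxl rtx lthf
Hunk 5: at line 3 remove [wxz] add [wtov,tfh] -> 15 lines: javgv mbqg dsxzg wtov tfh dllcd nkgu ffut xdih urf elrp dmi hchxl rtx lthf
Final line 13: hchxl

Answer: hchxl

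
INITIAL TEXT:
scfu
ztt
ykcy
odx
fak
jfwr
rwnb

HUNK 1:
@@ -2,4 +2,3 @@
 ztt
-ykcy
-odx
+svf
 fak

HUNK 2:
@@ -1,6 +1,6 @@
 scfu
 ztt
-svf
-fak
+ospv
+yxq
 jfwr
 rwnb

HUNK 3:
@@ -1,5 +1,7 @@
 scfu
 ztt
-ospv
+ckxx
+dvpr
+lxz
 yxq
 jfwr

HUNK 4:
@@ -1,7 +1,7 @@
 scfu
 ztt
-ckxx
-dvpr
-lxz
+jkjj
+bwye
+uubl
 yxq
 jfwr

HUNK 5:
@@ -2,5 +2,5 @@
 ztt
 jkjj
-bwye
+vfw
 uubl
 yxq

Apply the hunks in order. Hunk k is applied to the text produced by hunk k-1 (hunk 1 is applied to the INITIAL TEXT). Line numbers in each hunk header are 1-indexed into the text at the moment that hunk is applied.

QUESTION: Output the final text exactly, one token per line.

Answer: scfu
ztt
jkjj
vfw
uubl
yxq
jfwr
rwnb

Derivation:
Hunk 1: at line 2 remove [ykcy,odx] add [svf] -> 6 lines: scfu ztt svf fak jfwr rwnb
Hunk 2: at line 1 remove [svf,fak] add [ospv,yxq] -> 6 lines: scfu ztt ospv yxq jfwr rwnb
Hunk 3: at line 1 remove [ospv] add [ckxx,dvpr,lxz] -> 8 lines: scfu ztt ckxx dvpr lxz yxq jfwr rwnb
Hunk 4: at line 1 remove [ckxx,dvpr,lxz] add [jkjj,bwye,uubl] -> 8 lines: scfu ztt jkjj bwye uubl yxq jfwr rwnb
Hunk 5: at line 2 remove [bwye] add [vfw] -> 8 lines: scfu ztt jkjj vfw uubl yxq jfwr rwnb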